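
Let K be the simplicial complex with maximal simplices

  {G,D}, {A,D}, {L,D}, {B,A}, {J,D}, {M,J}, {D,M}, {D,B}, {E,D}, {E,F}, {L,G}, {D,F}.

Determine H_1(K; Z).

H_1 = Z^4.

Take the total order A < B < D < E < F < G < J < L < M on the vertex set. Then K (dimension 1) consists of the simplices:

  0-simplices (9): A, B, D, E, F, G, J, L, M
  1-simplices (12): AB, AD, BD, DE, DF, DG, DJ, DL, DM, EF, GL, JM

so the chain groups are C_0 ≅ Z^9, C_1 ≅ Z^12.

Boundary ∂_1: C_1 → C_0 maps an edge to its endpoints' difference, ∂[p,q] = q − p. For instance
  ∂BD = D − B.
As a 9×12 matrix over Z this has rank 8, with invariant factors (1,1,1,1,1,1,1,1).

From H_k ≅ ker(∂_k) / im(∂_{k+1}) we obtain:

  H_1: rank ker ∂_1 − rank ∂_2 = (12 − 8) − 0 = 4, and there is no ∂_2, so H_1 = Z^4.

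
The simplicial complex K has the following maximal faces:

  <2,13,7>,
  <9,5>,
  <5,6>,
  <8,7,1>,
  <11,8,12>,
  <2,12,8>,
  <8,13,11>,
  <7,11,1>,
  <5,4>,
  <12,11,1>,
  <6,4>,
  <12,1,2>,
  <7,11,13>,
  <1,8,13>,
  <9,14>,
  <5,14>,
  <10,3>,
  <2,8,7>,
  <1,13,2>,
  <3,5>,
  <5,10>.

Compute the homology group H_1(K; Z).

H_1 = Z^3 ⊕ Z_2.

Take the total order 1 < 2 < 3 < 4 < 5 < 6 < 7 < 8 < 9 < 10 < 11 < 12 < 13 < 14 on the vertex set. Then K (dimension 2) consists of the simplices:

  0-simplices (14): [1], [2], [3], [4], [5], [6], [7], [8], [9], [10], [11], [12], [13], [14]
  1-simplices (27): (27 of them)
  2-simplices (12): [1,2,12], [1,2,13], [1,7,8], [1,7,11], [1,8,13], [1,11,12], [2,7,8], [2,7,13], [2,8,12], [7,11,13], [8,11,12], [8,11,13]

giving chain groups C_0 ≅ Z^14, C_1 ≅ Z^27, C_2 ≅ Z^12.

The boundary map ∂_1: C_1 → C_0 is given by ∂[p,q] = [q] − [p].
The 14×27 boundary matrix has rank 12 and Smith normal form diag(1,1,1,1,1,1,1,1,1,1,1,1).

The boundary map ∂_2: C_2 → C_1 acts by ∂[p,q,r] = [q,r] − [p,r] + [p,q]. For instance
  ∂[2,7,8] = [7,8] − [2,8] + [2,7],
  ∂[1,2,13] = [2,13] − [1,13] + [1,2].
The resulting 27×12 matrix has rank 12, and its Smith normal form has invariant factors (1,1,1,1,1,1,1,1,1,1,1,2).

Computing H_k = (kernel of ∂_k) / (image of ∂_{k+1}):

  H_1: rank ker ∂_1 − rank ∂_2 = (27 − 12) − 12 = 3, and ∂_2 has invariant factor 2 > 1, so H_1 ≅ Z^3 ⊕ Z_2.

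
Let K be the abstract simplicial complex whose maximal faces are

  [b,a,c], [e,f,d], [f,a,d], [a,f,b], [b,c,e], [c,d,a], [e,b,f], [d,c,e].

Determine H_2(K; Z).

Order the vertices as a < b < c < d < e < f. Listing each simplex with vertices in this order, K has dimension 2 with simplices:

  0-simplices (6): a, b, c, d, e, f
  1-simplices (12): ab, ac, ad, af, bc, be, bf, cd, ce, de, df, ef
  2-simplices (8): abc, abf, acd, adf, bce, bef, cde, def

giving chain groups C_0 ≅ Z^6, C_1 ≅ Z^12, C_2 ≅ Z^8.

∂_1: C_1 → C_0 is given by ∂[p,q] = [q] − [p].
The 6×12 boundary matrix has rank 5 and Smith normal form diag(1,1,1,1,1).

The boundary map ∂_2: C_2 → C_1 maps a triangle to the signed sum of its edges. For instance
  ∂bce = ce − be + bc,
  ∂adf = df − af + ad.
This gives a 12×8 integer matrix of rank 7; reducing to Smith normal form yields diagonal entries (1,1,1,1,1,1,1).

From H_k ≅ ker(∂_k) / im(∂_{k+1}) we obtain:

  H_2: rank ker ∂_2 − rank ∂_3 = (8 − 7) − 0 = 1, and there is no ∂_3, so H_2 ≅ Z.

H_2 ≅ Z.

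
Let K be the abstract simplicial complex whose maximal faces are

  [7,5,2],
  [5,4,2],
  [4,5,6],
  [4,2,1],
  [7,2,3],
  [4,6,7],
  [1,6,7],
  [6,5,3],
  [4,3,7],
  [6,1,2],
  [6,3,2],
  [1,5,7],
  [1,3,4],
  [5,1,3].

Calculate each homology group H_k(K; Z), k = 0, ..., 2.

K has 7 vertices, 21 edges, 14 triangles.
rank ∂_0 = 0, rank ∂_1 = 6 ⇒ b_0 = 7 − 0 − 6 = 1; all invariant factors of ∂_1 are 1 so no torsion. So H_0 ≅ Z.
rank ∂_1 = 6, rank ∂_2 = 13 ⇒ b_1 = 21 − 6 − 13 = 2; all invariant factors of ∂_2 are 1 so no torsion. So H_1 ≅ Z^2.
rank ∂_2 = 13, rank ∂_3 = 0 ⇒ b_2 = 14 − 13 − 0 = 1. So H_2 ≅ Z.

H_0 ≅ Z,  H_1 ≅ Z^2,  H_2 ≅ Z.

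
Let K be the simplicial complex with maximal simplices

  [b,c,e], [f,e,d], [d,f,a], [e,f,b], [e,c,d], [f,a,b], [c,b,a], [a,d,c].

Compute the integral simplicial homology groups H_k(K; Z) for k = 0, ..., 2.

We work with the vertex ordering a < b < c < d < e < f. The simplices of K, each written with vertices in increasing order, are:

  0-simplices (6): a, b, c, d, e, f
  1-simplices (12): ab, ac, ad, af, bc, be, bf, cd, ce, de, df, ef
  2-simplices (8): abc, abf, acd, adf, bce, bef, cde, def

Hence C_0 ≅ Z^6, C_1 ≅ Z^12, C_2 ≅ Z^8.

Boundary ∂_1: C_1 → C_0 sends each edge [p,q] (with p < q) to q − p.
As a 6×12 matrix over Z this has rank 5, with invariant factors (1,1,1,1,1).

∂_2: C_2 → C_1 maps a triangle to the signed sum of its edges. For instance
  ∂def = ef − df + de,
  ∂abf = bf − af + ab.
The resulting 12×8 matrix has rank 7, and its Smith normal form has invariant factors (1,1,1,1,1,1,1).

Computing H_k = (kernel of ∂_k) / (image of ∂_{k+1}):

  H_0: rank C_0 − rank ∂_1 = 6 − 5 = 1, and the invariant factors of ∂_1 are all 1, so H_0 = Z.
  H_1: rank ker ∂_1 − rank ∂_2 = (12 − 5) − 7 = 0, and the invariant factors of ∂_2 are all 1, so H_1 = 0.
  H_2: rank ker ∂_2 − rank ∂_3 = (8 − 7) − 0 = 1, and there is no ∂_3, so H_2 = Z.

H_0 ≅ Z,  H_1 = 0,  H_2 ≅ Z.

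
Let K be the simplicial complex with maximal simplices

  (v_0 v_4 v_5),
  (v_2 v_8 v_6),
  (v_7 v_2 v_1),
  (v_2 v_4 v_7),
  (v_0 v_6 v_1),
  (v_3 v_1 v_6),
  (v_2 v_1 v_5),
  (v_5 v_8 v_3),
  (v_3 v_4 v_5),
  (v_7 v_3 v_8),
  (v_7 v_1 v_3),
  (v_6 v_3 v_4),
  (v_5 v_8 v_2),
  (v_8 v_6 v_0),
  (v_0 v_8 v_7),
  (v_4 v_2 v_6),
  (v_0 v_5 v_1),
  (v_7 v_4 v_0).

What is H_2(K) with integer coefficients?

H_2 ≅ Z.

Fix the vertex order v_0 < v_1 < v_2 < v_3 < v_4 < v_5 < v_6 < v_7 < v_8 and write every simplex with vertices in increasing order. Then dim K = 2 and the simplices of K are:

  0-simplices (9): [v_0], [v_1], [v_2], [v_3], [v_4], [v_5], [v_6], [v_7], [v_8]
  1-simplices (27): (27 of them)
  2-simplices (18): (18 of them)

Hence C_0 ≅ Z^9, C_1 ≅ Z^27, C_2 ≅ Z^18.

∂_1: C_1 → C_0 sends each edge [p,q] (with p < q) to q − p. For instance
  ∂[v_2,v_5] = [v_5] − [v_2].
The 9×27 boundary matrix has rank 8 and Smith normal form diag(1,1,1,1,1,1,1,1).

Boundary ∂_2: C_2 → C_1 sends each 2-simplex [p,q,r] to [q,r] − [p,r] + [p,q]. For instance
  ∂[v_1,v_2,v_5] = [v_2,v_5] − [v_1,v_5] + [v_1,v_2],
  ∂[v_1,v_3,v_7] = [v_3,v_7] − [v_1,v_7] + [v_1,v_3].
As a 27×18 matrix over Z this has rank 17, with invariant factors (1,1,1,1,1,1,1,1,1,1,1,1,1,1,1,1,1).

Now H_k = ker ∂_k / im ∂_{k+1}, so:

  H_2: rank ker ∂_2 − rank ∂_3 = (18 − 17) − 0 = 1, and there is no ∂_3, so H_2 = Z.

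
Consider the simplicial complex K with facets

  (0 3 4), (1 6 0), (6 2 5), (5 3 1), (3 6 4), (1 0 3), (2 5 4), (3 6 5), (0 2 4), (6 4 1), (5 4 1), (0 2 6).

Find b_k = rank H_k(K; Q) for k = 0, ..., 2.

b_0 = 1, b_1 = 0, b_2 = 0.

We work with the vertex ordering 0 < 1 < 2 < 3 < 4 < 5 < 6. The simplices of K, each written with vertices in increasing order, are:

  0-simplices (7): [0], [1], [2], [3], [4], [5], [6]
  1-simplices (18): [0,1], [0,2], [0,3], [0,4], [0,6], [1,3], [1,4], [1,5], [1,6], [2,4], [2,5], [2,6], [3,4], [3,5], [3,6], [4,5], [4,6], [5,6]
  2-simplices (12): [0,1,3], [0,1,6], [0,2,4], [0,2,6], [0,3,4], [1,3,5], [1,4,5], [1,4,6], [2,4,5], [2,5,6], [3,4,6], [3,5,6]

Hence C_0 ≅ Z^7, C_1 ≅ Z^18, C_2 ≅ Z^12.

∂_1: C_1 → C_0 maps an edge to its endpoints' difference, ∂[p,q] = q − p. For instance
  ∂[0,4] = [4] − [0].
This gives a 7×18 integer matrix of rank 6; reducing to Smith normal form yields diagonal entries (1,1,1,1,1,1).

Boundary ∂_2: C_2 → C_1 maps a triangle to the signed sum of its edges. For instance
  ∂[0,2,6] = [2,6] − [0,6] + [0,2],
  ∂[1,3,5] = [3,5] − [1,5] + [1,3].
This gives a 18×12 integer matrix of rank 12; reducing to Smith normal form yields diagonal entries (1,1,1,1,1,1,1,1,1,1,1,2).

Computing H_k = (kernel of ∂_k) / (image of ∂_{k+1}):

  H_0: rank C_0 − rank ∂_1 = 7 − 6 = 1, and the invariant factors of ∂_1 are all 1, so H_0 = Z.
  H_1: rank ker ∂_1 − rank ∂_2 = (18 − 6) − 12 = 0, and ∂_2 has invariant factor 2 > 1, so H_1 = Z/2.
  H_2: rank ker ∂_2 − rank ∂_3 = (12 − 12) − 0 = 0, and there is no ∂_3, so H_2 = 0.

As a check, the Euler characteristic is 7 − 18 + 12 = 1, which agrees with 1 − 0 + 0 = 1.

Hence the Betti numbers are b_0 = 1, b_1 = 0, b_2 = 0.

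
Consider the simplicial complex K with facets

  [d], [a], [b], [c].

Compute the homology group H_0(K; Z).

Order the vertices as a < b < c < d. Listing each simplex with vertices in this order, K has dimension 0 with simplices:

  0-simplices (4): a, b, c, d

giving chain groups C_0 ≅ Z^4.

From H_k ≅ ker(∂_k) / im(∂_{k+1}) we obtain:

  H_0: rank C_0 − rank ∂_1 = 4 − 0 = 4, and there is no ∂_1, so H_0 ≅ Z^4.

(K is a triangulation of a set of 4 points.)

H_0 ≅ Z^4.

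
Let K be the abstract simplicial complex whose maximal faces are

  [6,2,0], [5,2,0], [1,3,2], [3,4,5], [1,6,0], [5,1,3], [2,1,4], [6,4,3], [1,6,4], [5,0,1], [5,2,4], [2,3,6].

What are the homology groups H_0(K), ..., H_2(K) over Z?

H_0 = Z,  H_1 = Z/2,  H_2 = 0.

We work with the vertex ordering 0 < 1 < 2 < 3 < 4 < 5 < 6. The simplices of K, each written with vertices in increasing order, are:

  0-simplices (7): [0], [1], [2], [3], [4], [5], [6]
  1-simplices (18): [0,1], [0,2], [0,5], [0,6], [1,2], [1,3], [1,4], [1,5], [1,6], [2,3], [2,4], [2,5], [2,6], [3,4], [3,5], [3,6], [4,5], [4,6]
  2-simplices (12): [0,1,5], [0,1,6], [0,2,5], [0,2,6], [1,2,3], [1,2,4], [1,3,5], [1,4,6], [2,3,6], [2,4,5], [3,4,5], [3,4,6]

Hence C_0 ≅ Z^7, C_1 ≅ Z^18, C_2 ≅ Z^12.

∂_1: C_1 → C_0 is given by ∂[p,q] = [q] − [p].
As a 7×18 matrix over Z this has rank 6, with invariant factors (1,1,1,1,1,1).

The boundary map ∂_2: C_2 → C_1 acts by ∂[p,q,r] = [q,r] − [p,r] + [p,q]. For instance
  ∂[1,3,5] = [3,5] − [1,5] + [1,3],
  ∂[2,3,6] = [3,6] − [2,6] + [2,3].
This gives a 18×12 integer matrix of rank 12; reducing to Smith normal form yields diagonal entries (1,1,1,1,1,1,1,1,1,1,1,2).

Reading off H_k = ker ∂_k / im ∂_{k+1}:

  H_0: rank C_0 − rank ∂_1 = 7 − 6 = 1, and the invariant factors of ∂_1 are all 1, so H_0 = Z.
  H_1: rank ker ∂_1 − rank ∂_2 = (18 − 6) − 12 = 0, and ∂_2 has invariant factor 2 > 1, so H_1 = Z/2.
  H_2: rank ker ∂_2 − rank ∂_3 = (12 − 12) − 0 = 0, and there is no ∂_3, so H_2 = 0.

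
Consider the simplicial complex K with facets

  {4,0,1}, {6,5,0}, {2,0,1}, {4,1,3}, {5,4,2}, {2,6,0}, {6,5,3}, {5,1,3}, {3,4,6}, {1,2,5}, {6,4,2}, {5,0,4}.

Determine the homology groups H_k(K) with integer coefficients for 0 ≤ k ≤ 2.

H_0 = Z,  H_1 = Z/2,  H_2 = 0.

Order the vertices as 0 < 1 < 2 < 3 < 4 < 5 < 6. Listing each simplex with vertices in this order, K has dimension 2 with simplices:

  0-simplices (7): [0], [1], [2], [3], [4], [5], [6]
  1-simplices (18): [0,1], [0,2], [0,4], [0,5], [0,6], [1,2], [1,3], [1,4], [1,5], [2,4], [2,5], [2,6], [3,4], [3,5], [3,6], [4,5], [4,6], [5,6]
  2-simplices (12): [0,1,2], [0,1,4], [0,2,6], [0,4,5], [0,5,6], [1,2,5], [1,3,4], [1,3,5], [2,4,5], [2,4,6], [3,4,6], [3,5,6]

so the chain groups are C_0 ≅ Z^7, C_1 ≅ Z^18, C_2 ≅ Z^12.

∂_1: C_1 → C_0 maps an edge to its endpoints' difference, ∂[p,q] = q − p.
This gives a 7×18 integer matrix of rank 6; reducing to Smith normal form yields diagonal entries (1,1,1,1,1,1).

Boundary ∂_2: C_2 → C_1 acts by ∂[p,q,r] = [q,r] − [p,r] + [p,q]. For instance
  ∂[1,3,5] = [3,5] − [1,5] + [1,3],
  ∂[0,1,2] = [1,2] − [0,2] + [0,1].
The resulting 18×12 matrix has rank 12, and its Smith normal form has invariant factors (1,1,1,1,1,1,1,1,1,1,1,2).

Reading off H_k = ker ∂_k / im ∂_{k+1}:

  H_0: rank C_0 − rank ∂_1 = 7 − 6 = 1, and the invariant factors of ∂_1 are all 1, so H_0 = Z.
  H_1: rank ker ∂_1 − rank ∂_2 = (18 − 6) − 12 = 0, and ∂_2 has invariant factor 2 > 1, so H_1 = Z/2.
  H_2: rank ker ∂_2 − rank ∂_3 = (12 − 12) − 0 = 0, and there is no ∂_3, so H_2 = 0.

As a check, the Euler characteristic is 7 − 18 + 12 = 1, which agrees with 1 − 0 + 0 = 1.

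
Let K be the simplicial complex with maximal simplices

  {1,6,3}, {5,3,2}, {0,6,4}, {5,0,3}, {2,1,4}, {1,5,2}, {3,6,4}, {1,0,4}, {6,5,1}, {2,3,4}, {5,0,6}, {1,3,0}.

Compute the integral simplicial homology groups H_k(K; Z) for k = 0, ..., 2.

Take the total order 0 < 1 < 2 < 3 < 4 < 5 < 6 on the vertex set. Then K (dimension 2) consists of the simplices:

  0-simplices (7): [0], [1], [2], [3], [4], [5], [6]
  1-simplices (18): [0,1], [0,3], [0,4], [0,5], [0,6], [1,2], [1,3], [1,4], [1,5], [1,6], [2,3], [2,4], [2,5], [3,4], [3,5], [3,6], [4,6], [5,6]
  2-simplices (12): [0,1,3], [0,1,4], [0,3,5], [0,4,6], [0,5,6], [1,2,4], [1,2,5], [1,3,6], [1,5,6], [2,3,4], [2,3,5], [3,4,6]

so the chain groups are C_0 ≅ Z^7, C_1 ≅ Z^18, C_2 ≅ Z^12.

Boundary ∂_1: C_1 → C_0 is given by ∂[p,q] = [q] − [p].
The 7×18 boundary matrix has rank 6 and Smith normal form diag(1,1,1,1,1,1).

Boundary ∂_2: C_2 → C_1 maps a triangle to the signed sum of its edges. For instance
  ∂[0,1,3] = [1,3] − [0,3] + [0,1],
  ∂[3,4,6] = [4,6] − [3,6] + [3,4].
The resulting 18×12 matrix has rank 12, and its Smith normal form has invariant factors (1,1,1,1,1,1,1,1,1,1,1,2).

Computing H_k = (kernel of ∂_k) / (image of ∂_{k+1}):

  H_0: rank C_0 − rank ∂_1 = 7 − 6 = 1, and the invariant factors of ∂_1 are all 1, so H_0 ≅ Z.
  H_1: rank ker ∂_1 − rank ∂_2 = (18 − 6) − 12 = 0, and ∂_2 has invariant factor 2 > 1, so H_1 ≅ Z/2.
  H_2: rank ker ∂_2 − rank ∂_3 = (12 − 12) − 0 = 0, and there is no ∂_3, so H_2 ≅ 0.

H_0 = Z,  H_1 = Z/2,  H_2 = 0.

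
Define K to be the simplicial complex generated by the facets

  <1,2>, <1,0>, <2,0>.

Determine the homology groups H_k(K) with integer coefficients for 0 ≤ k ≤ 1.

Take the total order 0 < 1 < 2 on the vertex set. Then K (dimension 1) consists of the simplices:

  0-simplices (3): [0], [1], [2]
  1-simplices (3): [0,1], [0,2], [1,2]

giving chain groups C_0 ≅ Z^3, C_1 ≅ Z^3.

Boundary ∂_1: C_1 → C_0 maps an edge to its endpoints' difference, ∂[p,q] = q − p. For instance
  ∂[0,2] = [2] − [0].
This gives a 3×3 integer matrix of rank 2; reducing to Smith normal form yields diagonal entries (1,1).

Now H_k = ker ∂_k / im ∂_{k+1}, so:

  H_0: rank C_0 − rank ∂_1 = 3 − 2 = 1, and the invariant factors of ∂_1 are all 1, so H_0 ≅ Z.
  H_1: rank ker ∂_1 − rank ∂_2 = (3 − 2) − 0 = 1, and there is no ∂_2, so H_1 ≅ Z.

(K is a triangulation of the circle S^1.)

H_0 = Z,  H_1 = Z.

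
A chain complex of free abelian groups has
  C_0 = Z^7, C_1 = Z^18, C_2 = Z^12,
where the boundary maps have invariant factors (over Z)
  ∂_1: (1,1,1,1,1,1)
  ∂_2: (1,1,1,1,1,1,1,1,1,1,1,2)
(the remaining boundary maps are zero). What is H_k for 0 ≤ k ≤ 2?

H_0 ≅ Z,  H_1 ≅ Z/2,  H_2 = 0.

H_0: b_0 = 7 − 0 − 6 = 1; torsion from ∂_1 factors > 1: none. So H_0 ≅ Z.
H_1: b_1 = 18 − 6 − 12 = 0; torsion from ∂_2 factors > 1: [2]. So H_1 ≅ Z/2.
H_2: b_2 = 12 − 12 − 0 = 0; torsion from ∂_3 factors > 1: none. So H_2 ≅ 0.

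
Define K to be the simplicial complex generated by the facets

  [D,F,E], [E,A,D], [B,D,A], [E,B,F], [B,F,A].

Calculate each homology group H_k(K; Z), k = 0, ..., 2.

Fix the vertex order A < B < D < E < F and write every simplex with vertices in increasing order. Then dim K = 2 and the simplices of K are:

  0-simplices (5): A, B, D, E, F
  1-simplices (10): AB, AD, AE, AF, BD, BE, BF, DE, DF, EF
  2-simplices (5): ABD, ABF, ADE, BEF, DEF

Hence C_0 ≅ Z^5, C_1 ≅ Z^10, C_2 ≅ Z^5.

Boundary ∂_1: C_1 → C_0 maps an edge to its endpoints' difference, ∂[p,q] = q − p. For instance
  ∂DE = E − D.
The resulting 5×10 matrix has rank 4, and its Smith normal form has invariant factors (1,1,1,1).

∂_2: C_2 → C_1 acts by ∂[p,q,r] = [q,r] − [p,r] + [p,q]. For instance
  ∂BEF = EF − BF + BE,
  ∂DEF = EF − DF + DE.
As a 10×5 matrix over Z this has rank 5, with invariant factors (1,1,1,1,1).

Now H_k = ker ∂_k / im ∂_{k+1}, so:

  H_0: rank C_0 − rank ∂_1 = 5 − 4 = 1, and the invariant factors of ∂_1 are all 1, so H_0 ≅ Z.
  H_1: rank ker ∂_1 − rank ∂_2 = (10 − 4) − 5 = 1, and the invariant factors of ∂_2 are all 1, so H_1 ≅ Z.
  H_2: rank ker ∂_2 − rank ∂_3 = (5 − 5) − 0 = 0, and there is no ∂_3, so H_2 ≅ 0.

H_0 ≅ Z,  H_1 ≅ Z,  H_2 = 0.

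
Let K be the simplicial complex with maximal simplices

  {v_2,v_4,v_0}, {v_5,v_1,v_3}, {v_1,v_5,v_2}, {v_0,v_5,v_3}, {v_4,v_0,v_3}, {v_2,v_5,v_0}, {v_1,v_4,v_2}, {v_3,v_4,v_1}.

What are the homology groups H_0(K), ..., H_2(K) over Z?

K has 6 vertices, 12 edges, 8 triangles.
rank ∂_0 = 0, rank ∂_1 = 5 ⇒ b_0 = 6 − 0 − 5 = 1; all invariant factors of ∂_1 are 1 so no torsion. So H_0 = Z.
rank ∂_1 = 5, rank ∂_2 = 7 ⇒ b_1 = 12 − 5 − 7 = 0; all invariant factors of ∂_2 are 1 so no torsion. So H_1 = 0.
rank ∂_2 = 7, rank ∂_3 = 0 ⇒ b_2 = 8 − 7 − 0 = 1. So H_2 = Z.

H_0 = Z,  H_1 = 0,  H_2 = Z.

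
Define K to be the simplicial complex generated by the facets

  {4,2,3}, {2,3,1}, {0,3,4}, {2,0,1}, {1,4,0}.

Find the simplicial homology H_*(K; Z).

Fix the vertex order 0 < 1 < 2 < 3 < 4 and write every simplex with vertices in increasing order. Then dim K = 2 and the simplices of K are:

  0-simplices (5): [0], [1], [2], [3], [4]
  1-simplices (10): [0,1], [0,2], [0,3], [0,4], [1,2], [1,3], [1,4], [2,3], [2,4], [3,4]
  2-simplices (5): [0,1,2], [0,1,4], [0,3,4], [1,2,3], [2,3,4]

so the chain groups are C_0 ≅ Z^5, C_1 ≅ Z^10, C_2 ≅ Z^5.

∂_1: C_1 → C_0 maps an edge to its endpoints' difference, ∂[p,q] = q − p.
The resulting 5×10 matrix has rank 4, and its Smith normal form has invariant factors (1,1,1,1).

The boundary map ∂_2: C_2 → C_1 sends each 2-simplex [p,q,r] to [q,r] − [p,r] + [p,q]. For instance
  ∂[1,2,3] = [2,3] − [1,3] + [1,2],
  ∂[0,3,4] = [3,4] − [0,4] + [0,3].
The 10×5 boundary matrix has rank 5 and Smith normal form diag(1,1,1,1,1).

Reading off H_k = ker ∂_k / im ∂_{k+1}:

  H_0: rank C_0 − rank ∂_1 = 5 − 4 = 1, and the invariant factors of ∂_1 are all 1, so H_0 = Z.
  H_1: rank ker ∂_1 − rank ∂_2 = (10 − 4) − 5 = 1, and the invariant factors of ∂_2 are all 1, so H_1 = Z.
  H_2: rank ker ∂_2 − rank ∂_3 = (5 − 5) − 0 = 0, and there is no ∂_3, so H_2 = 0.

As a check, the Euler characteristic is 5 − 10 + 5 = 0, which agrees with 1 − 1 + 0 = 0.

H_0 ≅ Z,  H_1 ≅ Z,  H_2 = 0.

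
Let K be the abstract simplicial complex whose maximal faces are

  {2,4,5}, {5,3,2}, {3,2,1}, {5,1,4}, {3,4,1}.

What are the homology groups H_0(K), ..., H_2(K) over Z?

Take the total order 1 < 2 < 3 < 4 < 5 on the vertex set. Then K (dimension 2) consists of the simplices:

  0-simplices (5): [1], [2], [3], [4], [5]
  1-simplices (10): [1,2], [1,3], [1,4], [1,5], [2,3], [2,4], [2,5], [3,4], [3,5], [4,5]
  2-simplices (5): [1,2,3], [1,3,4], [1,4,5], [2,3,5], [2,4,5]

Hence C_0 ≅ Z^5, C_1 ≅ Z^10, C_2 ≅ Z^5.

Boundary ∂_1: C_1 → C_0 maps an edge to its endpoints' difference, ∂[p,q] = q − p. For instance
  ∂[4,5] = [5] − [4].
As a 5×10 matrix over Z this has rank 4, with invariant factors (1,1,1,1).

The boundary map ∂_2: C_2 → C_1 acts by ∂[p,q,r] = [q,r] − [p,r] + [p,q]. For instance
  ∂[1,2,3] = [2,3] − [1,3] + [1,2],
  ∂[1,4,5] = [4,5] − [1,5] + [1,4].
The resulting 10×5 matrix has rank 5, and its Smith normal form has invariant factors (1,1,1,1,1).

Reading off H_k = ker ∂_k / im ∂_{k+1}:

  H_0: rank C_0 − rank ∂_1 = 5 − 4 = 1, and the invariant factors of ∂_1 are all 1, so H_0 ≅ Z.
  H_1: rank ker ∂_1 − rank ∂_2 = (10 − 4) − 5 = 1, and the invariant factors of ∂_2 are all 1, so H_1 ≅ Z.
  H_2: rank ker ∂_2 − rank ∂_3 = (5 − 5) − 0 = 0, and there is no ∂_3, so H_2 ≅ 0.

(K is a triangulation of the Möbius band.)

H_0 = Z,  H_1 = Z,  H_2 = 0.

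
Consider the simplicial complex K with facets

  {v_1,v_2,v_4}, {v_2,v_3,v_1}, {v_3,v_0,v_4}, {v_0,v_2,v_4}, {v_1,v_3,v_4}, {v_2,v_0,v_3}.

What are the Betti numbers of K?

b_0 = 1, b_1 = 0, b_2 = 1.

Order the vertices as v_0 < v_1 < v_2 < v_3 < v_4. Listing each simplex with vertices in this order, K has dimension 2 with simplices:

  0-simplices (5): [v_0], [v_1], [v_2], [v_3], [v_4]
  1-simplices (9): [v_0,v_2], [v_0,v_3], [v_0,v_4], [v_1,v_2], [v_1,v_3], [v_1,v_4], [v_2,v_3], [v_2,v_4], [v_3,v_4]
  2-simplices (6): [v_0,v_2,v_3], [v_0,v_2,v_4], [v_0,v_3,v_4], [v_1,v_2,v_3], [v_1,v_2,v_4], [v_1,v_3,v_4]

Hence C_0 ≅ Z^5, C_1 ≅ Z^9, C_2 ≅ Z^6.

The boundary map ∂_1: C_1 → C_0 sends each edge [p,q] (with p < q) to q − p. For instance
  ∂[v_2,v_4] = [v_4] − [v_2].
This gives a 5×9 integer matrix of rank 4; reducing to Smith normal form yields diagonal entries (1,1,1,1).

The boundary map ∂_2: C_2 → C_1 acts by ∂[p,q,r] = [q,r] − [p,r] + [p,q]. For instance
  ∂[v_0,v_2,v_3] = [v_2,v_3] − [v_0,v_3] + [v_0,v_2],
  ∂[v_0,v_2,v_4] = [v_2,v_4] − [v_0,v_4] + [v_0,v_2].
As a 9×6 matrix over Z this has rank 5, with invariant factors (1,1,1,1,1).

Reading off H_k = ker ∂_k / im ∂_{k+1}:

  H_0: rank C_0 − rank ∂_1 = 5 − 4 = 1, and the invariant factors of ∂_1 are all 1, so H_0 = Z.
  H_1: rank ker ∂_1 − rank ∂_2 = (9 − 4) − 5 = 0, and the invariant factors of ∂_2 are all 1, so H_1 = 0.
  H_2: rank ker ∂_2 − rank ∂_3 = (6 − 5) − 0 = 1, and there is no ∂_3, so H_2 = Z.

As a check, the Euler characteristic is 5 − 9 + 6 = 2, which agrees with 1 − 0 + 1 = 2.

Hence the Betti numbers are b_0 = 1, b_1 = 0, b_2 = 1.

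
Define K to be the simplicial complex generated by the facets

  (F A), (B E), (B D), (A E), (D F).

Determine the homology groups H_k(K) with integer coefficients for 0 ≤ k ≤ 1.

Order the vertices as A < B < D < E < F. Listing each simplex with vertices in this order, K has dimension 1 with simplices:

  0-simplices (5): A, B, D, E, F
  1-simplices (5): AE, AF, BD, BE, DF

Hence C_0 ≅ Z^5, C_1 ≅ Z^5.

Boundary ∂_1: C_1 → C_0 maps an edge to its endpoints' difference, ∂[p,q] = q − p. For instance
  ∂AE = E − A.
As a 5×5 matrix over Z this has rank 4, with invariant factors (1,1,1,1).

From H_k ≅ ker(∂_k) / im(∂_{k+1}) we obtain:

  H_0: rank C_0 − rank ∂_1 = 5 − 4 = 1, and the invariant factors of ∂_1 are all 1, so H_0 = Z.
  H_1: rank ker ∂_1 − rank ∂_2 = (5 − 4) − 0 = 1, and there is no ∂_2, so H_1 = Z.

H_0 = Z,  H_1 = Z.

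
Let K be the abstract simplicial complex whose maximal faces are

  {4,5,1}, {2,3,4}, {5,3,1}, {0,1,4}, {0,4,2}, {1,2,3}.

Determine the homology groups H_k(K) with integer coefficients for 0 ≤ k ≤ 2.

We work with the vertex ordering 0 < 1 < 2 < 3 < 4 < 5. The simplices of K, each written with vertices in increasing order, are:

  0-simplices (6): [0], [1], [2], [3], [4], [5]
  1-simplices (12): [0,1], [0,2], [0,4], [1,2], [1,3], [1,4], [1,5], [2,3], [2,4], [3,4], [3,5], [4,5]
  2-simplices (6): [0,1,4], [0,2,4], [1,2,3], [1,3,5], [1,4,5], [2,3,4]

giving chain groups C_0 ≅ Z^6, C_1 ≅ Z^12, C_2 ≅ Z^6.

Boundary ∂_1: C_1 → C_0 sends each edge [p,q] (with p < q) to q − p. For instance
  ∂[0,2] = [2] − [0].
The resulting 6×12 matrix has rank 5, and its Smith normal form has invariant factors (1,1,1,1,1).

Boundary ∂_2: C_2 → C_1 maps a triangle to the signed sum of its edges. For instance
  ∂[2,3,4] = [3,4] − [2,4] + [2,3],
  ∂[1,3,5] = [3,5] − [1,5] + [1,3].
As a 12×6 matrix over Z this has rank 6, with invariant factors (1,1,1,1,1,1).

Reading off H_k = ker ∂_k / im ∂_{k+1}:

  H_0: rank C_0 − rank ∂_1 = 6 − 5 = 1, and the invariant factors of ∂_1 are all 1, so H_0 = Z.
  H_1: rank ker ∂_1 − rank ∂_2 = (12 − 5) − 6 = 1, and the invariant factors of ∂_2 are all 1, so H_1 = Z.
  H_2: rank ker ∂_2 − rank ∂_3 = (6 − 6) − 0 = 0, and there is no ∂_3, so H_2 = 0.

H_0 = Z,  H_1 = Z,  H_2 = 0.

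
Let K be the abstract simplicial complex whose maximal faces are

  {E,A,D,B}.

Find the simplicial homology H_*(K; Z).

H_0 = Z,  H_1 = 0,  H_2 = 0,  H_3 = 0.

Fix the vertex order A < B < D < E and write every simplex with vertices in increasing order. Then dim K = 3 and the simplices of K are:

  0-simplices (4): A, B, D, E
  1-simplices (6): AB, AD, AE, BD, BE, DE
  2-simplices (4): ABD, ABE, ADE, BDE
  3-simplices (1): ABDE

so the chain groups are C_0 ≅ Z^4, C_1 ≅ Z^6, C_2 ≅ Z^4, C_3 ≅ Z^1.

Boundary ∂_1: C_1 → C_0 sends each edge [p,q] (with p < q) to q − p. For instance
  ∂DE = E − D.
The resulting 4×6 matrix has rank 3, and its Smith normal form has invariant factors (1,1,1).

∂_2: C_2 → C_1 maps a triangle to the signed sum of its edges. For instance
  ∂BDE = DE − BE + BD,
  ∂ADE = DE − AE + AD.
This gives a 6×4 integer matrix of rank 3; reducing to Smith normal form yields diagonal entries (1,1,1).

The boundary map ∂_3: C_3 → C_2 sends each 3-simplex σ to the alternating sum Σ_i (−1)^i (σ with its i-th vertex removed). For instance
  ∂ABDE = BDE − ADE + ABE − ABD.
The resulting 4×1 matrix has rank 1, and its Smith normal form has invariant factors (1).

Reading off H_k = ker ∂_k / im ∂_{k+1}:

  H_0: rank C_0 − rank ∂_1 = 4 − 3 = 1, and the invariant factors of ∂_1 are all 1, so H_0 = Z.
  H_1: rank ker ∂_1 − rank ∂_2 = (6 − 3) − 3 = 0, and the invariant factors of ∂_2 are all 1, so H_1 = 0.
  H_2: rank ker ∂_2 − rank ∂_3 = (4 − 3) − 1 = 0, and the invariant factors of ∂_3 are all 1, so H_2 = 0.
  H_3: rank ker ∂_3 − rank ∂_4 = (1 − 1) − 0 = 0, and there is no ∂_4, so H_3 = 0.

As a check, the Euler characteristic is 4 − 6 + 4 − 1 = 1, which agrees with 1 − 0 + 0 − 0 = 1.
(K is a triangulation of the 3-simplex.)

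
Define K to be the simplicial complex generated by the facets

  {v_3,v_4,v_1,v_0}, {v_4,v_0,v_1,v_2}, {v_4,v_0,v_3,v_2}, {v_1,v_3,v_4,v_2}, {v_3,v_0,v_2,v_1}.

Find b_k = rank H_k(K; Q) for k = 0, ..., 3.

Fix the vertex order v_0 < v_1 < v_2 < v_3 < v_4 and write every simplex with vertices in increasing order. Then dim K = 3 and the simplices of K are:

  0-simplices (5): [v_0], [v_1], [v_2], [v_3], [v_4]
  1-simplices (10): [v_0,v_1], [v_0,v_2], [v_0,v_3], [v_0,v_4], [v_1,v_2], [v_1,v_3], [v_1,v_4], [v_2,v_3], [v_2,v_4], [v_3,v_4]
  2-simplices (10): [v_0,v_1,v_2], [v_0,v_1,v_3], [v_0,v_1,v_4], [v_0,v_2,v_3], [v_0,v_2,v_4], [v_0,v_3,v_4], [v_1,v_2,v_3], [v_1,v_2,v_4], [v_1,v_3,v_4], [v_2,v_3,v_4]
  3-simplices (5): [v_0,v_1,v_2,v_3], [v_0,v_1,v_2,v_4], [v_0,v_1,v_3,v_4], [v_0,v_2,v_3,v_4], [v_1,v_2,v_3,v_4]

giving chain groups C_0 ≅ Z^5, C_1 ≅ Z^10, C_2 ≅ Z^10, C_3 ≅ Z^5.

Boundary ∂_1: C_1 → C_0 maps an edge to its endpoints' difference, ∂[p,q] = q − p.
The resulting 5×10 matrix has rank 4, and its Smith normal form has invariant factors (1,1,1,1).

Boundary ∂_2: C_2 → C_1 sends each 2-simplex [p,q,r] to [q,r] − [p,r] + [p,q]. For instance
  ∂[v_1,v_3,v_4] = [v_3,v_4] − [v_1,v_4] + [v_1,v_3],
  ∂[v_0,v_2,v_4] = [v_2,v_4] − [v_0,v_4] + [v_0,v_2].
The resulting 10×10 matrix has rank 6, and its Smith normal form has invariant factors (1,1,1,1,1,1).

∂_3: C_3 → C_2 sends each 3-simplex σ to the alternating sum Σ_i (−1)^i (σ with its i-th vertex removed). For instance
  ∂[v_1,v_2,v_3,v_4] = [v_2,v_3,v_4] − [v_1,v_3,v_4] + [v_1,v_2,v_4] − [v_1,v_2,v_3],
  ∂[v_0,v_1,v_2,v_3] = [v_1,v_2,v_3] − [v_0,v_2,v_3] + [v_0,v_1,v_3] − [v_0,v_1,v_2].
The resulting 10×5 matrix has rank 4, and its Smith normal form has invariant factors (1,1,1,1).

Computing H_k = (kernel of ∂_k) / (image of ∂_{k+1}):

  H_0: rank C_0 − rank ∂_1 = 5 − 4 = 1, and the invariant factors of ∂_1 are all 1, so H_0 ≅ Z.
  H_1: rank ker ∂_1 − rank ∂_2 = (10 − 4) − 6 = 0, and the invariant factors of ∂_2 are all 1, so H_1 ≅ 0.
  H_2: rank ker ∂_2 − rank ∂_3 = (10 − 6) − 4 = 0, and the invariant factors of ∂_3 are all 1, so H_2 ≅ 0.
  H_3: rank ker ∂_3 − rank ∂_4 = (5 − 4) − 0 = 1, and there is no ∂_4, so H_3 ≅ Z.

Hence the Betti numbers are b_0 = 1, b_1 = 0, b_2 = 0, b_3 = 1.

b_0 = 1, b_1 = 0, b_2 = 0, b_3 = 1.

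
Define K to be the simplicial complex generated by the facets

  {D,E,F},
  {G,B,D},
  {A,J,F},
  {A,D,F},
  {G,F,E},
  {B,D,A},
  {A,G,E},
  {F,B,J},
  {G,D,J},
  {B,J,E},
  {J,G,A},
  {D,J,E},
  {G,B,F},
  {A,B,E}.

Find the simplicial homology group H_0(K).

Take the total order A < B < D < E < F < G < J on the vertex set. Then K (dimension 2) consists of the simplices:

  0-simplices (7): A, B, D, E, F, G, J
  1-simplices (21): AB, AD, AE, AF, AG, AJ, BD, BE, BF, BG, BJ, DE, DF, DG, DJ, EF, EG, EJ, FG, FJ, GJ
  2-simplices (14): ABD, ABE, ADF, AEG, AFJ, AGJ, BDG, BEJ, BFG, BFJ, DEF, DEJ, DGJ, EFG

so the chain groups are C_0 ≅ Z^7, C_1 ≅ Z^21, C_2 ≅ Z^14.

∂_1: C_1 → C_0 sends each edge [p,q] (with p < q) to q − p. For instance
  ∂AG = G − A.
The resulting 7×21 matrix has rank 6, and its Smith normal form has invariant factors (1,1,1,1,1,1).

∂_2: C_2 → C_1 sends each 2-simplex [p,q,r] to [q,r] − [p,r] + [p,q]. For instance
  ∂AFJ = FJ − AJ + AF,
  ∂ADF = DF − AF + AD.
This gives a 21×14 integer matrix of rank 13; reducing to Smith normal form yields diagonal entries (1,1,1,1,1,1,1,1,1,1,1,1,1).

From H_k ≅ ker(∂_k) / im(∂_{k+1}) we obtain:

  H_0: rank C_0 − rank ∂_1 = 7 − 6 = 1, and the invariant factors of ∂_1 are all 1, so H_0 = Z.

H_0 ≅ Z.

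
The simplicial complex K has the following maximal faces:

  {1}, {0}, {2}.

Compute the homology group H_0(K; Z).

Take the total order 0 < 1 < 2 on the vertex set. Then K (dimension 0) consists of the simplices:

  0-simplices (3): [0], [1], [2]

giving chain groups C_0 ≅ Z^3.

Now H_k = ker ∂_k / im ∂_{k+1}, so:

  H_0: rank C_0 − rank ∂_1 = 3 − 0 = 3, and there is no ∂_1, so H_0 ≅ Z^3.

H_0 = Z^3.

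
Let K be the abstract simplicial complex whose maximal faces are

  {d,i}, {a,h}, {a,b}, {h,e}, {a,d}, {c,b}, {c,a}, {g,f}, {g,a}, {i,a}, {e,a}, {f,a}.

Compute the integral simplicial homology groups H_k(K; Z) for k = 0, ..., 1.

Order the vertices as a < b < c < d < e < f < g < h < i. Listing each simplex with vertices in this order, K has dimension 1 with simplices:

  0-simplices (9): a, b, c, d, e, f, g, h, i
  1-simplices (12): ab, ac, ad, ae, af, ag, ah, ai, bc, di, eh, fg

giving chain groups C_0 ≅ Z^9, C_1 ≅ Z^12.

The boundary map ∂_1: C_1 → C_0 is given by ∂[p,q] = [q] − [p]. For instance
  ∂ad = d − a.
The resulting 9×12 matrix has rank 8, and its Smith normal form has invariant factors (1,1,1,1,1,1,1,1).

Now H_k = ker ∂_k / im ∂_{k+1}, so:

  H_0: rank C_0 − rank ∂_1 = 9 − 8 = 1, and the invariant factors of ∂_1 are all 1, so H_0 = Z.
  H_1: rank ker ∂_1 − rank ∂_2 = (12 − 8) − 0 = 4, and there is no ∂_2, so H_1 = Z^4.

H_0 = Z,  H_1 = Z^4.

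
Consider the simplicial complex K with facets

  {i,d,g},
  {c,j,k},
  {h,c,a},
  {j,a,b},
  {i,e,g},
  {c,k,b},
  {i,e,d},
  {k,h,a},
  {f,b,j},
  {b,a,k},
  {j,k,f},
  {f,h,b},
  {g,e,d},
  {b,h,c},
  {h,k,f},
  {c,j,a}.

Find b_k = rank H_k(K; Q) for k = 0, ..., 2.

Order the vertices as a < b < c < d < e < f < g < h < i < j < k. Listing each simplex with vertices in this order, K has dimension 2 with simplices:

  0-simplices (11): a, b, c, d, e, f, g, h, i, j, k
  1-simplices (24): ab, ac, ah, aj, ak, bc, bf, bh, bj, bk, ch, cj, ck, de, dg, di, eg, ei, fh, fj, fk, gi, hk, jk
  2-simplices (16): abj, abk, ach, acj, ahk, bch, bck, bfh, bfj, cjk, deg, dei, dgi, egi, fhk, fjk

so the chain groups are C_0 ≅ Z^11, C_1 ≅ Z^24, C_2 ≅ Z^16.

Boundary ∂_1: C_1 → C_0 maps an edge to its endpoints' difference, ∂[p,q] = q − p.
This gives a 11×24 integer matrix of rank 9; reducing to Smith normal form yields diagonal entries (1,1,1,1,1,1,1,1,1).

∂_2: C_2 → C_1 acts by ∂[p,q,r] = [q,r] − [p,r] + [p,q]. For instance
  ∂fjk = jk − fk + fj,
  ∂dgi = gi − di + dg.
The resulting 24×16 matrix has rank 15, and its Smith normal form has invariant factors (1,1,1,1,1,1,1,1,1,1,1,1,1,1,2).

Computing H_k = (kernel of ∂_k) / (image of ∂_{k+1}):

  H_0: rank C_0 − rank ∂_1 = 11 − 9 = 2, and the invariant factors of ∂_1 are all 1, so H_0 ≅ Z^2.
  H_1: rank ker ∂_1 − rank ∂_2 = (24 − 9) − 15 = 0, and ∂_2 has invariant factor 2 > 1, so H_1 ≅ Z/2.
  H_2: rank ker ∂_2 − rank ∂_3 = (16 − 15) − 0 = 1, and there is no ∂_3, so H_2 ≅ Z.

As a check, the Euler characteristic is 11 − 24 + 16 = 3, which agrees with 2 − 0 + 1 = 3.

Hence the Betti numbers are b_0 = 2, b_1 = 0, b_2 = 1.

b_0 = 2, b_1 = 0, b_2 = 1.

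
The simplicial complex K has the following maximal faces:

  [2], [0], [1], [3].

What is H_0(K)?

H_0 ≅ Z^4.

K has 4 vertices.
rank ∂_0 = 0, rank ∂_1 = 0 ⇒ b_0 = 4 − 0 − 0 = 4. So H_0 = Z^4.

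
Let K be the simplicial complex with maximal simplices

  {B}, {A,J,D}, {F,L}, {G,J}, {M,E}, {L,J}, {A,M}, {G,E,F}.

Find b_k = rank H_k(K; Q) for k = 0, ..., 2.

Take the total order A < B < D < E < F < G < J < L < M on the vertex set. Then K (dimension 2) consists of the simplices:

  0-simplices (9): A, B, D, E, F, G, J, L, M
  1-simplices (11): AD, AJ, AM, DJ, EF, EG, EM, FG, FL, GJ, JL
  2-simplices (2): ADJ, EFG

so the chain groups are C_0 ≅ Z^9, C_1 ≅ Z^11, C_2 ≅ Z^2.

Boundary ∂_1: C_1 → C_0 is given by ∂[p,q] = [q] − [p]. For instance
  ∂DJ = J − D.
The 9×11 boundary matrix has rank 7 and Smith normal form diag(1,1,1,1,1,1,1).

Boundary ∂_2: C_2 → C_1 maps a triangle to the signed sum of its edges. For instance
  ∂ADJ = DJ − AJ + AD,
  ∂EFG = FG − EG + EF.
As a 11×2 matrix over Z this has rank 2, with invariant factors (1,1).

Now H_k = ker ∂_k / im ∂_{k+1}, so:

  H_0: rank C_0 − rank ∂_1 = 9 − 7 = 2, and the invariant factors of ∂_1 are all 1, so H_0 ≅ Z^2.
  H_1: rank ker ∂_1 − rank ∂_2 = (11 − 7) − 2 = 2, and the invariant factors of ∂_2 are all 1, so H_1 ≅ Z^2.
  H_2: rank ker ∂_2 − rank ∂_3 = (2 − 2) − 0 = 0, and there is no ∂_3, so H_2 ≅ 0.

Hence the Betti numbers are b_0 = 2, b_1 = 2, b_2 = 0.

b_0 = 2, b_1 = 2, b_2 = 0.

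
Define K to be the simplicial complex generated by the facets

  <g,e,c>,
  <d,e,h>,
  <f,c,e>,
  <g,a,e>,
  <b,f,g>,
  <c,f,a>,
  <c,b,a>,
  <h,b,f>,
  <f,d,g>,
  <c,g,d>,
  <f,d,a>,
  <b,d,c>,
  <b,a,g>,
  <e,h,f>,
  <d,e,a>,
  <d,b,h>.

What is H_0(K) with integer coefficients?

H_0 ≅ Z.

Order the vertices as a < b < c < d < e < f < g < h. Listing each simplex with vertices in this order, K has dimension 2 with simplices:

  0-simplices (8): a, b, c, d, e, f, g, h
  1-simplices (24): ab, ac, ad, ae, af, ag, bc, bd, bf, bg, bh, cd, ce, cf, cg, de, df, dg, dh, ef, eg, eh, fg, fh
  2-simplices (16): abc, abg, acf, ade, adf, aeg, bcd, bdh, bfg, bfh, cdg, cef, ceg, deh, dfg, efh

Hence C_0 ≅ Z^8, C_1 ≅ Z^24, C_2 ≅ Z^16.

Boundary ∂_1: C_1 → C_0 sends each edge [p,q] (with p < q) to q − p.
The resulting 8×24 matrix has rank 7, and its Smith normal form has invariant factors (1,1,1,1,1,1,1).

The boundary map ∂_2: C_2 → C_1 acts by ∂[p,q,r] = [q,r] − [p,r] + [p,q]. For instance
  ∂ceg = eg − cg + ce,
  ∂acf = cf − af + ac.
The 24×16 boundary matrix has rank 15 and Smith normal form diag(1,1,1,1,1,1,1,1,1,1,1,1,1,1,1).

Computing H_k = (kernel of ∂_k) / (image of ∂_{k+1}):

  H_0: rank C_0 − rank ∂_1 = 8 − 7 = 1, and the invariant factors of ∂_1 are all 1, so H_0 = Z.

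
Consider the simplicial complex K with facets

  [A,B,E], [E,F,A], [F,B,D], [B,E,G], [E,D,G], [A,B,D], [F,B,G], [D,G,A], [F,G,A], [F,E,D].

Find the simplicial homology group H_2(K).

We work with the vertex ordering A < B < D < E < F < G. The simplices of K, each written with vertices in increasing order, are:

  0-simplices (6): A, B, D, E, F, G
  1-simplices (15): AB, AD, AE, AF, AG, BD, BE, BF, BG, DE, DF, DG, EF, EG, FG
  2-simplices (10): ABD, ABE, ADG, AEF, AFG, BDF, BEG, BFG, DEF, DEG

giving chain groups C_0 ≅ Z^6, C_1 ≅ Z^15, C_2 ≅ Z^10.

The boundary map ∂_1: C_1 → C_0 is given by ∂[p,q] = [q] − [p]. For instance
  ∂AD = D − A.
The resulting 6×15 matrix has rank 5, and its Smith normal form has invariant factors (1,1,1,1,1).

∂_2: C_2 → C_1 sends each 2-simplex [p,q,r] to [q,r] − [p,r] + [p,q]. For instance
  ∂BFG = FG − BG + BF,
  ∂DEF = EF − DF + DE.
This gives a 15×10 integer matrix of rank 10; reducing to Smith normal form yields diagonal entries (1,1,1,1,1,1,1,1,1,2).

Reading off H_k = ker ∂_k / im ∂_{k+1}:

  H_2: rank ker ∂_2 − rank ∂_3 = (10 − 10) − 0 = 0, and there is no ∂_3, so H_2 = 0.

H_2 ≅ 0.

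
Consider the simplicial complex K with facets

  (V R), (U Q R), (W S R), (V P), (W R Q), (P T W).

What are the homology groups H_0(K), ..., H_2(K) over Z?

H_0 = Z,  H_1 = Z,  H_2 = 0.

Order the vertices as P < Q < R < S < T < U < V < W. Listing each simplex with vertices in this order, K has dimension 2 with simplices:

  0-simplices (8): P, Q, R, S, T, U, V, W
  1-simplices (12): PT, PV, PW, QR, QU, QW, RS, RU, RV, RW, SW, TW
  2-simplices (4): PTW, QRU, QRW, RSW

Hence C_0 ≅ Z^8, C_1 ≅ Z^12, C_2 ≅ Z^4.

∂_1: C_1 → C_0 is given by ∂[p,q] = [q] − [p].
The resulting 8×12 matrix has rank 7, and its Smith normal form has invariant factors (1,1,1,1,1,1,1).

Boundary ∂_2: C_2 → C_1 acts by ∂[p,q,r] = [q,r] − [p,r] + [p,q]. For instance
  ∂QRU = RU − QU + QR,
  ∂PTW = TW − PW + PT.
The 12×4 boundary matrix has rank 4 and Smith normal form diag(1,1,1,1).

Computing H_k = (kernel of ∂_k) / (image of ∂_{k+1}):

  H_0: rank C_0 − rank ∂_1 = 8 − 7 = 1, and the invariant factors of ∂_1 are all 1, so H_0 ≅ Z.
  H_1: rank ker ∂_1 − rank ∂_2 = (12 − 7) − 4 = 1, and the invariant factors of ∂_2 are all 1, so H_1 ≅ Z.
  H_2: rank ker ∂_2 − rank ∂_3 = (4 − 4) − 0 = 0, and there is no ∂_3, so H_2 ≅ 0.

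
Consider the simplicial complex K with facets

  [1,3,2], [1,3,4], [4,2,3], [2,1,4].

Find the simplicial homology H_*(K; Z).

Take the total order 1 < 2 < 3 < 4 on the vertex set. Then K (dimension 2) consists of the simplices:

  0-simplices (4): [1], [2], [3], [4]
  1-simplices (6): [1,2], [1,3], [1,4], [2,3], [2,4], [3,4]
  2-simplices (4): [1,2,3], [1,2,4], [1,3,4], [2,3,4]

giving chain groups C_0 ≅ Z^4, C_1 ≅ Z^6, C_2 ≅ Z^4.

The boundary map ∂_1: C_1 → C_0 maps an edge to its endpoints' difference, ∂[p,q] = q − p. For instance
  ∂[3,4] = [4] − [3].
The resulting 4×6 matrix has rank 3, and its Smith normal form has invariant factors (1,1,1).

∂_2: C_2 → C_1 sends each 2-simplex [p,q,r] to [q,r] − [p,r] + [p,q]. For instance
  ∂[2,3,4] = [3,4] − [2,4] + [2,3],
  ∂[1,3,4] = [3,4] − [1,4] + [1,3].
As a 6×4 matrix over Z this has rank 3, with invariant factors (1,1,1).

From H_k ≅ ker(∂_k) / im(∂_{k+1}) we obtain:

  H_0: rank C_0 − rank ∂_1 = 4 − 3 = 1, and the invariant factors of ∂_1 are all 1, so H_0 ≅ Z.
  H_1: rank ker ∂_1 − rank ∂_2 = (6 − 3) − 3 = 0, and the invariant factors of ∂_2 are all 1, so H_1 ≅ 0.
  H_2: rank ker ∂_2 − rank ∂_3 = (4 − 3) − 0 = 1, and there is no ∂_3, so H_2 ≅ Z.

(K is a triangulation of the 2-sphere S^2.)

H_0 = Z,  H_1 = 0,  H_2 = Z.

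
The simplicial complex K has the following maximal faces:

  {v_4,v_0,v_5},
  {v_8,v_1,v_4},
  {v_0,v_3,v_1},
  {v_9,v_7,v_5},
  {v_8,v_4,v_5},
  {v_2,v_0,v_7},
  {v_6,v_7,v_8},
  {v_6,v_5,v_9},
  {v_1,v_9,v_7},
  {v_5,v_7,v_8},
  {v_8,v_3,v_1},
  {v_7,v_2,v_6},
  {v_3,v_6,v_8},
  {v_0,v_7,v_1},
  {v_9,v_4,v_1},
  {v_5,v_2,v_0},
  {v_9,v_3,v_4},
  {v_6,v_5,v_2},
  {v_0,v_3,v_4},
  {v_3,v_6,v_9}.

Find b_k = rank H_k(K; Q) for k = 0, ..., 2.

b_0 = 1, b_1 = 1, b_2 = 0.

We work with the vertex ordering v_0 < v_1 < v_2 < v_3 < v_4 < v_5 < v_6 < v_7 < v_8 < v_9. The simplices of K, each written with vertices in increasing order, are:

  0-simplices (10): [v_0], [v_1], [v_2], [v_3], [v_4], [v_5], [v_6], [v_7], [v_8], [v_9]
  1-simplices (30): (30 of them)
  2-simplices (20): (20 of them)

giving chain groups C_0 ≅ Z^10, C_1 ≅ Z^30, C_2 ≅ Z^20.

The boundary map ∂_1: C_1 → C_0 sends each edge [p,q] (with p < q) to q − p. For instance
  ∂[v_0,v_2] = [v_2] − [v_0].
This gives a 10×30 integer matrix of rank 9; reducing to Smith normal form yields diagonal entries (1,1,1,1,1,1,1,1,1).

The boundary map ∂_2: C_2 → C_1 maps a triangle to the signed sum of its edges. For instance
  ∂[v_2,v_6,v_7] = [v_6,v_7] − [v_2,v_7] + [v_2,v_6],
  ∂[v_2,v_5,v_6] = [v_5,v_6] − [v_2,v_6] + [v_2,v_5].
The 30×20 boundary matrix has rank 20 and Smith normal form diag(1,1,1,1,1,1,1,1,1,1,1,1,1,1,1,1,1,1,1,2).

From H_k ≅ ker(∂_k) / im(∂_{k+1}) we obtain:

  H_0: rank C_0 − rank ∂_1 = 10 − 9 = 1, and the invariant factors of ∂_1 are all 1, so H_0 = Z.
  H_1: rank ker ∂_1 − rank ∂_2 = (30 − 9) − 20 = 1, and ∂_2 has invariant factor 2 > 1, so H_1 = Z ⊕ Z/2Z.
  H_2: rank ker ∂_2 − rank ∂_3 = (20 − 20) − 0 = 0, and there is no ∂_3, so H_2 = 0.

As a check, the Euler characteristic is 10 − 30 + 20 = 0, which agrees with 1 − 1 + 0 = 0.
(K is a triangulation of the Klein bottle.)

Hence the Betti numbers are b_0 = 1, b_1 = 1, b_2 = 0.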